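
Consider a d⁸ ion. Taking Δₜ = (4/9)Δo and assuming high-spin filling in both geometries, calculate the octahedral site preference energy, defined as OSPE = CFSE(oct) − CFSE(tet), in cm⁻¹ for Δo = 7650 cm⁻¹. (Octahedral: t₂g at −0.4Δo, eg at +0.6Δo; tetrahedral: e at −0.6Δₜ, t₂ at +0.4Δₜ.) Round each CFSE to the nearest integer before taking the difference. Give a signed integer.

In an octahedral site d⁸ (HS) is t2g^6 e_g^2, giving CFSE(oct) = -1.2Δo = -9180 cm⁻¹.
Tetrahedral: e^4 t2^4, CFSE = 4(−0.6) + 4(+0.4) = -0.8Δₜ = -0.8 × (4/9) × 7650 = -2720 cm⁻¹.
OSPE = CFSE(oct) − CFSE(tet) = -9180 − (-2720) = -6460 cm⁻¹.

-6460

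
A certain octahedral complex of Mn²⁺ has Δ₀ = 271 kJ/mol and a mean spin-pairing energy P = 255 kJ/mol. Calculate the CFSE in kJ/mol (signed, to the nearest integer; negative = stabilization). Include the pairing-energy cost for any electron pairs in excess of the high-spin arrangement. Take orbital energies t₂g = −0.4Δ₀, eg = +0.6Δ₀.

-32

Mn²⁺: group 7, so d-count = 7 − 2 = 5.
With Δ₀ > P the complex is low-spin.
That gives t₂g⁵ eg⁰.
Orbital CFSE = -2.0Δ₀ = -2.0 × 271 = -542 kJ/mol.
Excess pairs vs high-spin: 2 − 0 = 2; pairing cost = +510 kJ/mol.
Net CFSE = -542 + 510 = -32 kJ/mol.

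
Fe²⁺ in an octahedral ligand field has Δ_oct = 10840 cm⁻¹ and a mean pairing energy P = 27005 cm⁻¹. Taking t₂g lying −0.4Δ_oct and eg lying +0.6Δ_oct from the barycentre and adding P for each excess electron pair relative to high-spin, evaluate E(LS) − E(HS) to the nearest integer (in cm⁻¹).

32330

Fe is in group 8, so Fe²⁺ is d⁶ (8 − 2 = 6).
High-spin: t₂g⁴ eg², CFSE = -0.4Δ_oct = -4336 cm⁻¹.
Low-spin: t₂g⁶ eg⁰, orbital CFSE = -2.4Δ_oct = -26016 cm⁻¹; plus 2 excess pairs × P = +54010 cm⁻¹; total 27994 cm⁻¹.
The difference is 27994 − (-4336) = 32330 cm⁻¹, so high-spin lies lower.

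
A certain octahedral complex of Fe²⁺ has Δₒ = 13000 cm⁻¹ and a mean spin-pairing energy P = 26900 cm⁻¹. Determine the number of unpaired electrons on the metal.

4

Group 8 minus oxidation state +2 gives a d⁶ configuration for Fe²⁺.
Δₒ < P, so pairing is avoided: the ground state is high-spin.
Filling d⁶ accordingly: t₂g⁴ eg².
Unpaired electrons: 4.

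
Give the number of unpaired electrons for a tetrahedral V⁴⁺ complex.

V⁴⁺: group 5, so d-count = 5 − 4 = 1.
With tetrahedral geometry the complex is necessarily high-spin.
Configuration: e¹ t₂⁰, giving 1 unpaired electron.

1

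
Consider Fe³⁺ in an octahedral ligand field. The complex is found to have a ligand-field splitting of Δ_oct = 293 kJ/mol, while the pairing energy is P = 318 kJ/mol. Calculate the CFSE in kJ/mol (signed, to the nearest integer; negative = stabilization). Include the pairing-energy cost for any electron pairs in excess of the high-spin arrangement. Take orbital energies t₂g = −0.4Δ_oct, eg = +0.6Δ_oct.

0

Fe is in group 8, so Fe³⁺ is d⁵ (8 − 3 = 5).
With Δ_oct < P the complex is high-spin.
That gives t₂g³ eg².
Orbital CFSE = 0.0Δ_oct = 0.0 × 293 = 0 kJ/mol.
High-spin has no excess pairs, so no pairing correction applies.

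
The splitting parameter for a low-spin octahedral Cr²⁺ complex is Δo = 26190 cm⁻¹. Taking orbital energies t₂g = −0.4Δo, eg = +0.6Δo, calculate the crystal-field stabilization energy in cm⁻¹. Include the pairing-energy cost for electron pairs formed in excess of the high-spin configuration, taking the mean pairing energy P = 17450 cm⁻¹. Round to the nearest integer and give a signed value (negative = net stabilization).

-24454

Cr is in group 6, so Cr²⁺ is d⁴ (6 − 2 = 4).
The d⁴ electrons fill as t₂g⁴ eg⁰.
CFSE(orbital) = 4×(-0.4Δo) + 0×(0.6Δo) = -1.6Δo; with Δo = 26190 cm⁻¹ that is -41904 cm⁻¹.
Relative to high-spin t₂g³ eg¹ (0 paired), the low-spin configuration has 1 additional pair, contributing +1 × 17450 = +17450 cm⁻¹.
Net CFSE = -41904 + 17450 = -24454 cm⁻¹.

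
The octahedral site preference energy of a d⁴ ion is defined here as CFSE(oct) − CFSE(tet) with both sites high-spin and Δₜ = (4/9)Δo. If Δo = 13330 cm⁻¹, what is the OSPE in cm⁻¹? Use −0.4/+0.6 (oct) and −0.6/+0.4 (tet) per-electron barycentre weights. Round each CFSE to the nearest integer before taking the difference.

Octahedral high-spin t₂g³ eg¹: CFSE = -0.6 × 13330 = -7998 cm⁻¹.
Tetrahedral: e² t₂², CFSE = 2(−0.6) + 2(+0.4) = -0.4Δₜ = -0.4 × (4/9) × 13330 = -2370 cm⁻¹.
OSPE = -7998 − (-2370) = -5628 cm⁻¹.

-5628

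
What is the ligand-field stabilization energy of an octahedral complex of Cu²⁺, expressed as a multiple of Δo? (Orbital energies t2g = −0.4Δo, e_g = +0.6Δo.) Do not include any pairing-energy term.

-0.6 Δo

Cu²⁺: group 11, so d-count = 11 − 2 = 9.
Configuration: t2g^6 e_g^3.
CFSE = 6(-0.4Δo) + 3(0.6Δo) = -2.4Δo + 1.8Δo = -0.6Δo.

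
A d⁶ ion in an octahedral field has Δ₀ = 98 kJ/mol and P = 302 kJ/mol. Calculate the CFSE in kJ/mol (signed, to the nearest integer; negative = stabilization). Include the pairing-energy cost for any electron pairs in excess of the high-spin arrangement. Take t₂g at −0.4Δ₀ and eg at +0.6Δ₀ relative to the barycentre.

Δ₀ < P, so pairing is avoided: the ground state is high-spin.
Configuration: t₂g⁴ eg².
Orbital CFSE = -0.4Δ₀ = -0.4 × 98 = -39 kJ/mol.
High-spin has no excess pairs, so no pairing correction applies.

-39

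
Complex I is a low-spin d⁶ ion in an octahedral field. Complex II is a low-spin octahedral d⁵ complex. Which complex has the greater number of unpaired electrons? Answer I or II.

II

I: t₂g⁶ eg⁰ → 0 unpaired.
II: t₂g⁵ eg⁰ → 1 unpaired.
So II has more unpaired electrons.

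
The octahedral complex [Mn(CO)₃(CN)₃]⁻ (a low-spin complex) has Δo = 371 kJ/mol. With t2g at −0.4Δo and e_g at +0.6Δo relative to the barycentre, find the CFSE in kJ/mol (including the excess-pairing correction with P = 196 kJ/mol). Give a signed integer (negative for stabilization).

-350

Ligand charges: 3×(+0) from CO and 3×(-1) from CN⁻ sum to -3; with overall charge -1, Mn is +2.
Mn sits in group 7; removing 2 electrons leaves Mn²⁺ with 7 − 2 = 5 d electrons.
Configuration: t2g^5 e_g^0.
CFSE(orbital) = 5×(-0.4Δo) + 0×(0.6Δo) = -2.0Δo; with Δo = 371 kJ/mol that is -742 kJ/mol.
Relative to high-spin t2g^3 e_g^2 (0 paired), the low-spin configuration has 2 additional pairs, contributing +2 × 196 = +392 kJ/mol.
Combining: -742 + 392 = -350 kJ/mol.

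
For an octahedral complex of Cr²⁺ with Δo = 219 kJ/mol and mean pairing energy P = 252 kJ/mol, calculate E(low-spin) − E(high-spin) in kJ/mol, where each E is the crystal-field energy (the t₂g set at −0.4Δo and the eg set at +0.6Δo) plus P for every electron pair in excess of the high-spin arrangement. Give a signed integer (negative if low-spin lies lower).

33

Cr is in group 6, so Cr²⁺ is d⁴ (6 − 2 = 4).
High-spin: t₂g³ eg¹, CFSE = -0.6Δo = -131 kJ/mol.
For low-spin the configuration is t₂g⁴ eg⁰: orbital energy -1.6 × 219 = -350 kJ/mol, and 1 additional pair relative to high-spin adds 252 kJ/mol, giving -98 kJ/mol.
E(LS) − E(HS) = -98 − (-131) = 33 kJ/mol.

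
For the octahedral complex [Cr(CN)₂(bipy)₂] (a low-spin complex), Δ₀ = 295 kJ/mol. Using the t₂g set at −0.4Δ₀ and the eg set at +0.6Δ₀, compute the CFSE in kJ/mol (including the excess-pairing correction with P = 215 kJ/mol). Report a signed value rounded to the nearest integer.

Ligand charges: 2×(-1) from CN⁻ and 2×(+0) from bipy sum to -2; with overall charge +0, Cr is +2.
Group 6 minus oxidation state +2 gives a d⁴ configuration for Cr²⁺.
Configuration: t₂g⁴ eg⁰.
CFSE(orbital) = 4×(-0.4Δ₀) + 0×(0.6Δ₀) = -1.6Δ₀; with Δ₀ = 295 kJ/mol that is -472 kJ/mol.
Relative to high-spin t₂g³ eg¹ (0 paired), the low-spin configuration has 1 additional pair, contributing +1 × 215 = +215 kJ/mol.
Overall CFSE = -472 + 215 = -257 kJ/mol.

-257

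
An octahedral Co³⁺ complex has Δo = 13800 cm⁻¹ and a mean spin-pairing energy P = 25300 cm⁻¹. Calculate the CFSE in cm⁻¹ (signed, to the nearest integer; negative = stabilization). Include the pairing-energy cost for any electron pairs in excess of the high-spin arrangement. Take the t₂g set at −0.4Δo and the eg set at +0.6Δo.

-5520

Group 9 minus oxidation state +3 gives a d⁶ configuration for Co³⁺.
Here Δo < P (13800 < 25300), so the high-spin state is favoured.
That gives t₂g⁴ eg².
Orbital CFSE = -0.4Δo = -0.4 × 13800 = -5520 cm⁻¹.
High-spin has no excess pairs, so no pairing correction applies.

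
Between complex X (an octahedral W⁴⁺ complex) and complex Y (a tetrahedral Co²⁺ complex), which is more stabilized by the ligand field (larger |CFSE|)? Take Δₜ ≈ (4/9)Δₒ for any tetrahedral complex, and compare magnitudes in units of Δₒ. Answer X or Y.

X: W⁴⁺: group 6, so d-count = 6 − 4 = 2; For octahedral d² the high- and low-spin configurations coincide; t₂g² eg⁰, CFSE = -0.8Δₒ.
Y: Group 9 minus oxidation state +2 gives a d⁷ configuration for Co²⁺; Tetrahedral fields are weak (Δₜ ≈ 4/9 Δₒ), so electrons fill high-spin; e⁴ t₂³, CFSE = -1.2Δₜ ≈ -0.53Δₒ.
So X has the larger |CFSE|.

X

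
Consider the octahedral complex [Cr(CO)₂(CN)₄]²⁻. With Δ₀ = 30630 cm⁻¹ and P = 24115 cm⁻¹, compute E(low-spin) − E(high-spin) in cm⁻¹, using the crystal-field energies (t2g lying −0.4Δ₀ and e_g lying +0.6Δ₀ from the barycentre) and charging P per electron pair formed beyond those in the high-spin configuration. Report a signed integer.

Ligand charges: 2×(+0) from CO and 4×(-1) from CN⁻ sum to -4; with overall charge -2, Cr is +2.
Group 6 minus oxidation state +2 gives a d⁴ configuration for Cr²⁺.
High-spin d⁴ fills as t2g^3 e_g^1 with CFSE 3(−0.4) + 1(+0.6) = -0.6Δ₀ = -18378 cm⁻¹.
For low-spin the configuration is t2g^4 e_g^0: orbital energy -1.6 × 30630 = -49008 cm⁻¹, and 1 additional pair relative to high-spin adds 24115 cm⁻¹, giving -24893 cm⁻¹.
Thus E(LS) − E(HS) = -6515 cm⁻¹.

-6515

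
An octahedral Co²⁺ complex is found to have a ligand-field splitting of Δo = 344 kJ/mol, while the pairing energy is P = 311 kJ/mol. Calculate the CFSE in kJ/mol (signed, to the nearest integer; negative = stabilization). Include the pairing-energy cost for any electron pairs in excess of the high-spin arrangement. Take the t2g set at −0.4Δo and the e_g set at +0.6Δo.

-308

Co²⁺: group 9, so d-count = 9 − 2 = 7.
Δo > P, so pairing is preferred: the ground state is low-spin.
That gives t2g^6 e_g^1.
Orbital CFSE = -1.8Δo = -1.8 × 344 = -619 kJ/mol.
Excess pairs vs high-spin: 3 − 2 = 1; pairing cost = +311 kJ/mol.
Net CFSE = -619 + 311 = -308 kJ/mol.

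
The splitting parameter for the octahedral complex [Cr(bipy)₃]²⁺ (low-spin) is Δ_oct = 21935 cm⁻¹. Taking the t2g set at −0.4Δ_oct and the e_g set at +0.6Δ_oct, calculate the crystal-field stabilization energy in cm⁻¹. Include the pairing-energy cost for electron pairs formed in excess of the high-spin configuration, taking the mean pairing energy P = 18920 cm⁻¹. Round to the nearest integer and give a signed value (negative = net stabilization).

-16176

bipy is neutral, so the +2 overall charge sits on Cr: oxidation state +2.
Cr²⁺: group 6, so d-count = 6 − 2 = 4.
The d⁴ electrons fill as t2g^4 e_g^0.
The orbital stabilization is -1.6Δ_oct = -1.6 × 21935 = -35096 cm⁻¹.
Pairing penalty: 1 pair vs 0 in the high-spin reference → 1 extra × P = 18920 cm⁻¹.
Net CFSE = -35096 + 18920 = -16176 cm⁻¹.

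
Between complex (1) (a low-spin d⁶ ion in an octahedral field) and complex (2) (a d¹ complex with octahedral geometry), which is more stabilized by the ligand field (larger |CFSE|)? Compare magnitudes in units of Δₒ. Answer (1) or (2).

(1)

(1): t₂g⁶ eg⁰, CFSE = -2.4Δₒ.
(2): t2g^1 e_g^0, CFSE = -0.4Δₒ.
So (1) has the larger |CFSE|.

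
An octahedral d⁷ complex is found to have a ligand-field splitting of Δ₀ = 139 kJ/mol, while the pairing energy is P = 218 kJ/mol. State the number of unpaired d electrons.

3

With Δ₀ < P the complex is high-spin.
Configuration: t2g^5 e_g^2.
Unpaired electrons: 3.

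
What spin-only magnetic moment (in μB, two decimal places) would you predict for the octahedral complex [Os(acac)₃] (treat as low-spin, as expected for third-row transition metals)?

Each acac⁻ contributes -1; 3 × (-1) = -3. With overall charge +0, Os is in the +3 oxidation state.
Group 8 minus oxidation state +3 gives a d⁵ configuration for Os³⁺.
Configuration: t₂g⁵ eg⁰ → 1 unpaired electron.
μ(spin-only) = √[1(1+2)] = √3 ≈ 1.73 μB.

1.73 μB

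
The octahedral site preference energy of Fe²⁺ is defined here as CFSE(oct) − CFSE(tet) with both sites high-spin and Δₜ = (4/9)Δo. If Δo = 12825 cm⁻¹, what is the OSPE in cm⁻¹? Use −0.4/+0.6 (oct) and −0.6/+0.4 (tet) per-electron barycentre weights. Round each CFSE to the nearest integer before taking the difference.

-1710

Fe is in group 8, so Fe²⁺ is d⁶ (8 − 2 = 6).
Octahedral (high-spin): t₂g⁴ eg², CFSE = 4(−0.4) + 2(+0.6) = -0.4Δo = -0.4 × 12825 = -5130 cm⁻¹.
Tetrahedral e³ t₂³ gives -0.6Δₜ = -0.6 × (4/9) × 12825 = -3420 cm⁻¹.
Subtracting, OSPE = -5130 − (-3420) = -1710 cm⁻¹.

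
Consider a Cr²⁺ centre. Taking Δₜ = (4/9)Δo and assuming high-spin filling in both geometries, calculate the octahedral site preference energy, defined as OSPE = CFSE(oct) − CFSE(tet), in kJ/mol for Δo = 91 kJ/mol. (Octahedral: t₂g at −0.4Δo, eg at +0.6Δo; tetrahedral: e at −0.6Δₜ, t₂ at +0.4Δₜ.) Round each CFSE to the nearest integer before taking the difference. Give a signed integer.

Cr sits in group 6; removing 2 electrons leaves Cr²⁺ with 6 − 2 = 4 d electrons.
In an octahedral site d⁴ (HS) is t₂g³ eg¹, giving CFSE(oct) = -0.6Δo = -55 kJ/mol.
Tetrahedral: e² t₂², CFSE = 2(−0.6) + 2(+0.4) = -0.4Δₜ = -0.4 × (4/9) × 91 = -16 kJ/mol.
Subtracting, OSPE = -55 − (-16) = -39 kJ/mol.

-39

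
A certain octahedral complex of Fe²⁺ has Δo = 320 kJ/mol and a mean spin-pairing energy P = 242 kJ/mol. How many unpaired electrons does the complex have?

0

Fe²⁺: group 8, so d-count = 8 − 2 = 6.
Δo > P, so pairing is preferred: the ground state is low-spin.
Filling d⁶ accordingly: t₂g⁶ eg⁰.
Unpaired electrons: 0.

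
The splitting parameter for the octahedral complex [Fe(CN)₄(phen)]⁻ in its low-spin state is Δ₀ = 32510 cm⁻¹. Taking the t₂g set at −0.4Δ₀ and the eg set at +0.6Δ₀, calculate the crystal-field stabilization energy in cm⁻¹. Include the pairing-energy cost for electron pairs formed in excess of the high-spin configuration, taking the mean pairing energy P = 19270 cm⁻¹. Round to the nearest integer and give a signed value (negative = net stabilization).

-26480

Ligand charges: 4×(-1) from CN⁻ and 1×(+0) from phen sum to -4; with overall charge -1, Fe is +3.
Group 8 minus oxidation state +3 gives a d⁵ configuration for Fe³⁺.
The d⁵ electrons fill as t₂g⁵ eg⁰.
CFSE(orbital) = 5×(-0.4Δ₀) + 0×(0.6Δ₀) = -2.0Δ₀; with Δ₀ = 32510 cm⁻¹ that is -65020 cm⁻¹.
High-spin d⁵ would be t₂g³ eg² with 0 pairs; low-spin has 2, so 2 excess pairs cost +2P = +38540 cm⁻¹.
Combining: -65020 + 38540 = -26480 cm⁻¹.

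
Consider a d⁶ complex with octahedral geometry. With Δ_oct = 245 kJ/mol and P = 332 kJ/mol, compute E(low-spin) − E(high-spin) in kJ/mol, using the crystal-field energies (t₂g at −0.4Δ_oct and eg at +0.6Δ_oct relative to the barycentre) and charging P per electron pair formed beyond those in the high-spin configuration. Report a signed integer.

In the high-spin limit (t₂g⁴ eg²) the orbital term is -0.4Δ_oct = -98 kJ/mol, with no excess pairing.
For low-spin the configuration is t₂g⁶ eg⁰: orbital energy -2.4 × 245 = -588 kJ/mol, and 2 additional pairs relative to high-spin add 664 kJ/mol, giving 76 kJ/mol.
E(LS) − E(HS) = 76 − (-98) = 174 kJ/mol.

174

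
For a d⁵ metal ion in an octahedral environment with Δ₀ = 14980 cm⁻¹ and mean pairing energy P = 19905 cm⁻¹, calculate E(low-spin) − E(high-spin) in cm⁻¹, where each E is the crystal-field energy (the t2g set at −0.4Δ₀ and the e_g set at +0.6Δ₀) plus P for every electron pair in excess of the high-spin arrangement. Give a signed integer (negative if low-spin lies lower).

9850

High-spin: t2g^3 e_g^2, CFSE = 0.0Δ₀ = 0 cm⁻¹.
For low-spin the configuration is t2g^5 e_g^0: orbital energy -2.0 × 14980 = -29960 cm⁻¹, and 2 additional pairs relative to high-spin add 39810 cm⁻¹, giving 9850 cm⁻¹.
E(LS) − E(HS) = 9850 − (0) = 9850 cm⁻¹.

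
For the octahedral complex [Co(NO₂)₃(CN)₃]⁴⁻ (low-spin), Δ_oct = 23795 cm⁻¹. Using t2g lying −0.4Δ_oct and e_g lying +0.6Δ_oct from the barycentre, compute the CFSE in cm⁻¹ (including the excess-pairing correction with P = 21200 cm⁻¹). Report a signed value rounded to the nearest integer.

-21631

Ligand charges: 3×(-1) from NO₂⁻ and 3×(-1) from CN⁻ sum to -6; with overall charge -4, Co is +2.
Co sits in group 9; removing 2 electrons leaves Co²⁺ with 9 − 2 = 7 d electrons.
Electron filling gives t2g^6 e_g^1.
The orbital stabilization is -1.8Δ_oct = -1.8 × 23795 = -42831 cm⁻¹.
High-spin d⁷ would be t2g^5 e_g^2 with 2 pairs; low-spin has 3, so 1 excess pair costs +1P = +21200 cm⁻¹.
Net CFSE = -42831 + 21200 = -21631 cm⁻¹.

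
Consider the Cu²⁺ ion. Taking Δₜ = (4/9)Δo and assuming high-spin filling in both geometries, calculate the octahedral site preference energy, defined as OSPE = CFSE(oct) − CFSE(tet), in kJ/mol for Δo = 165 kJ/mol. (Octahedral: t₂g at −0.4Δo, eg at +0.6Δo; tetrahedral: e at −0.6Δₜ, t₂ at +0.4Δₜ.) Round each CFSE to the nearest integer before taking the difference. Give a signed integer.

-70

Cu is in group 11, so Cu²⁺ is d⁹ (11 − 2 = 9).
Octahedral high-spin t2g^6 e_g^3: CFSE = -0.6 × 165 = -99 kJ/mol.
Tetrahedral: e^4 t2^5, CFSE = 4(−0.6) + 5(+0.4) = -0.4Δₜ = -0.4 × (4/9) × 165 = -29 kJ/mol.
OSPE = -99 − (-29) = -70 kJ/mol.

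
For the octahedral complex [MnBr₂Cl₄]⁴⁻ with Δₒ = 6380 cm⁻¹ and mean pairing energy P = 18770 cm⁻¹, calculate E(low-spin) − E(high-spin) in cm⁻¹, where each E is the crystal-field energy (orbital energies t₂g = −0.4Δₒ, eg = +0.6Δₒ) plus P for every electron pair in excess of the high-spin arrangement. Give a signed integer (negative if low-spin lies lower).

Ligand charges: 2×(-1) from Br⁻ and 4×(-1) from Cl⁻ sum to -6; with overall charge -4, Mn is +2.
Mn is in group 7, so Mn²⁺ is d⁵ (7 − 2 = 5).
High-spin: t₂g³ eg², CFSE = 0.0Δₒ = 0 cm⁻¹.
Low-spin: t₂g⁵ eg⁰, orbital CFSE = -2.0Δₒ = -12760 cm⁻¹; plus 2 excess pairs × P = +37540 cm⁻¹; total 24780 cm⁻¹.
The difference is 24780 − (0) = 24780 cm⁻¹, so high-spin lies lower.

24780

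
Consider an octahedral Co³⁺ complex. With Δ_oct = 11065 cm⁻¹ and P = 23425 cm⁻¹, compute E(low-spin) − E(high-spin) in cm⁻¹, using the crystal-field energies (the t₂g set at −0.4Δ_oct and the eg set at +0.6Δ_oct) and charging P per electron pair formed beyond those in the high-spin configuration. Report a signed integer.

Co³⁺: group 9, so d-count = 9 − 3 = 6.
In the high-spin limit (t₂g⁴ eg²) the orbital term is -0.4Δ_oct = -4426 cm⁻¹, with no excess pairing.
Low-spin: t₂g⁶ eg⁰, orbital CFSE = -2.4Δ_oct = -26556 cm⁻¹; plus 2 excess pairs × P = +46850 cm⁻¹; total 20294 cm⁻¹.
Thus E(LS) − E(HS) = 24720 cm⁻¹.

24720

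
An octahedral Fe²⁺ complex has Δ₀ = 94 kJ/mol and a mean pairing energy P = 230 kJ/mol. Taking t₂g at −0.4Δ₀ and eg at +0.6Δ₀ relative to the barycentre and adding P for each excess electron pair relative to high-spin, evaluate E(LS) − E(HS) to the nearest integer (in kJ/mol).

272

Fe is in group 8, so Fe²⁺ is d⁶ (8 − 2 = 6).
In the high-spin limit (t₂g⁴ eg²) the orbital term is -0.4Δ₀ = -38 kJ/mol, with no excess pairing.
Low-spin t₂g⁶ eg⁰ gives -2.4Δ₀ = -226 kJ/mol, but forming 2 extra pairs costs 2P = 460 kJ/mol, so E(LS) = -226 + 460 = 234 kJ/mol.
E(LS) − E(HS) = 234 − (-38) = 272 kJ/mol.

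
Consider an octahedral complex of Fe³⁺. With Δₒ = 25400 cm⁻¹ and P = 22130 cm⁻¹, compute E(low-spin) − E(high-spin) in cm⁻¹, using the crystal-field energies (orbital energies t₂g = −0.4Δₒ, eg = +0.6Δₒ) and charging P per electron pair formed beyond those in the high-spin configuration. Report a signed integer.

Fe sits in group 8; removing 3 electrons leaves Fe³⁺ with 8 − 3 = 5 d electrons.
High-spin: t₂g³ eg², CFSE = 0.0Δₒ = 0 cm⁻¹.
Low-spin: t₂g⁵ eg⁰, orbital CFSE = -2.0Δₒ = -50800 cm⁻¹; plus 2 excess pairs × P = +44260 cm⁻¹; total -6540 cm⁻¹.
Thus E(LS) − E(HS) = -6540 cm⁻¹.

-6540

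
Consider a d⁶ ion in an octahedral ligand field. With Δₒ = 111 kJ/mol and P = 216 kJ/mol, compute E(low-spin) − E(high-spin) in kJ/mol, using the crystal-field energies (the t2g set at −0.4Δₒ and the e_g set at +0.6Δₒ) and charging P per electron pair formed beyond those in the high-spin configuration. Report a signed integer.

210

High-spin: t2g^4 e_g^2, CFSE = -0.4Δₒ = -44 kJ/mol.
For low-spin the configuration is t2g^6 e_g^0: orbital energy -2.4 × 111 = -266 kJ/mol, and 2 additional pairs relative to high-spin add 432 kJ/mol, giving 166 kJ/mol.
Thus E(LS) − E(HS) = 210 kJ/mol.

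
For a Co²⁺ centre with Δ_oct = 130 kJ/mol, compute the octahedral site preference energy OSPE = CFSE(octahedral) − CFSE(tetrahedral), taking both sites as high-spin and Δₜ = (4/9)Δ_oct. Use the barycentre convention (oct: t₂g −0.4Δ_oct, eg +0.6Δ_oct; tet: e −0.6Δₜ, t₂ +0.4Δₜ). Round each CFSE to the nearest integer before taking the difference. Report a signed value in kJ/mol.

-35

Co sits in group 9; removing 2 electrons leaves Co²⁺ with 9 − 2 = 7 d electrons.
Octahedral high-spin t₂g⁵ eg²: CFSE = -0.8 × 130 = -104 kJ/mol.
Tetrahedral: e⁴ t₂³, CFSE = 4(−0.6) + 3(+0.4) = -1.2Δₜ = -1.2 × (4/9) × 130 = -69 kJ/mol.
OSPE = -104 − (-69) = -35 kJ/mol.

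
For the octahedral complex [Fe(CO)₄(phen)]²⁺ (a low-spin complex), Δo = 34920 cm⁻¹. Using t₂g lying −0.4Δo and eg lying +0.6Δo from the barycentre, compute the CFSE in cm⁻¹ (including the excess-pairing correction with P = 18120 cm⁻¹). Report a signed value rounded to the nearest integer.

-47568

Ligand charges: 4×(+0) from CO and 1×(+0) from phen sum to +0; with overall charge +2, Fe is +2.
Fe sits in group 8; removing 2 electrons leaves Fe²⁺ with 8 − 2 = 6 d electrons.
The d⁶ electrons fill as t₂g⁶ eg⁰.
The orbital stabilization is -2.4Δo = -2.4 × 34920 = -83808 cm⁻¹.
High-spin d⁶ would be t₂g⁴ eg² with 1 pair; low-spin has 3, so 2 excess pairs cost +2P = +36240 cm⁻¹.
Combining: -83808 + 36240 = -47568 cm⁻¹.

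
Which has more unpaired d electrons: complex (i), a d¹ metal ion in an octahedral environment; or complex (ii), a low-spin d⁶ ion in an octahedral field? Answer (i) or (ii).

(i): For octahedral d¹ the high- and low-spin configurations coincide; t₂g¹ eg⁰ → 1 unpaired.
(ii): t₂g⁶ eg⁰ → 0 unpaired.
So (i) has more unpaired electrons.

(i)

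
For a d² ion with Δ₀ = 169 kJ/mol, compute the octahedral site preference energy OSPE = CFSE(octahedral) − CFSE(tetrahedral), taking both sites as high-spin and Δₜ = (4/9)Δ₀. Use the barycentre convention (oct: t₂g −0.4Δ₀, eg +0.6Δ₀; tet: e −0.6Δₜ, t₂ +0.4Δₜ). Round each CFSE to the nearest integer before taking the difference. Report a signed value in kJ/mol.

Octahedral high-spin t₂g² eg⁰: CFSE = -0.8 × 169 = -135 kJ/mol.
In a tetrahedral site the filling is e² t₂⁰: CFSE(tet) = -1.2Δₜ = -1.2 × (4/9)(169) = -90 kJ/mol.
OSPE = -135 − (-90) = -45 kJ/mol.

-45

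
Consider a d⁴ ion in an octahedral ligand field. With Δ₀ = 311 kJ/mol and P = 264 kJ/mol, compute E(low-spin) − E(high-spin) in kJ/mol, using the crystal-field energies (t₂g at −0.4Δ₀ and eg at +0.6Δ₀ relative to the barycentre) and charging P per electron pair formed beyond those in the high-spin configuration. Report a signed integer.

-47

High-spin: t₂g³ eg¹, CFSE = -0.6Δ₀ = -187 kJ/mol.
For low-spin the configuration is t₂g⁴ eg⁰: orbital energy -1.6 × 311 = -498 kJ/mol, and 1 additional pair relative to high-spin adds 264 kJ/mol, giving -234 kJ/mol.
The difference is -234 − (-187) = -47 kJ/mol, so low-spin lies lower.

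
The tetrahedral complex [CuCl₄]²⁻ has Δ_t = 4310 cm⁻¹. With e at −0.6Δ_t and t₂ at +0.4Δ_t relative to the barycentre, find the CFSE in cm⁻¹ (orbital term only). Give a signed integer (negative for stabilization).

Each Cl⁻ contributes -1; 4 × (-1) = -4. With overall charge -2, Cu is in the +2 oxidation state.
Cu²⁺: group 11, so d-count = 11 − 2 = 9.
Tetrahedral fields are weak (Δₜ ≈ 4/9 Δₒ), so electrons fill high-spin.
Electron filling gives e⁴ t₂⁵.
CFSE(orbital) = 4×(-0.6Δ_t) + 5×(0.4Δ_t) = -0.4Δ_t; with Δ_t = 4310 cm⁻¹ that is -1724 cm⁻¹.

-1724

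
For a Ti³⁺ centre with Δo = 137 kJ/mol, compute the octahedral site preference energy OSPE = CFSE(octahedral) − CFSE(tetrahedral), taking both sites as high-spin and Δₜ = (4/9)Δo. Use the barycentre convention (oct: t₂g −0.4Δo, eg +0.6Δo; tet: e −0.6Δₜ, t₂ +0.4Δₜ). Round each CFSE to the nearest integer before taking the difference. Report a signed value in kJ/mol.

Ti sits in group 4; removing 3 electrons leaves Ti³⁺ with 4 − 3 = 1 d electrons.
Octahedral high-spin t2g^1 e_g^0: CFSE = -0.4 × 137 = -55 kJ/mol.
In a tetrahedral site the filling is e^1 t2^0: CFSE(tet) = -0.6Δₜ = -0.6 × (4/9)(137) = -37 kJ/mol.
OSPE = -55 − (-37) = -18 kJ/mol.

-18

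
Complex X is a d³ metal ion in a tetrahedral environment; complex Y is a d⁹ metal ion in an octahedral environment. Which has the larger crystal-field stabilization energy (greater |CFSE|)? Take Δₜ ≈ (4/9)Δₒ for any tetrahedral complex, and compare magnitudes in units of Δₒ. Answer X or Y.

Y

X: With tetrahedral geometry the complex is necessarily high-spin; e² t₂¹, CFSE = -0.8Δₜ ≈ -0.36Δₒ.
Y: t2g^6 e_g^3, CFSE = -0.6Δₒ.
So Y has the larger |CFSE|.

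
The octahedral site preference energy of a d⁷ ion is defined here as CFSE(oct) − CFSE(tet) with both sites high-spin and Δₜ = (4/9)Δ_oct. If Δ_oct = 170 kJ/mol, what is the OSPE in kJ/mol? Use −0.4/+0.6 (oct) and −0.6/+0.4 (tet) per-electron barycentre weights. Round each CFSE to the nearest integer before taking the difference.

-45

Octahedral (high-spin): t2g^5 e_g^2, CFSE = 5(−0.4) + 2(+0.6) = -0.8Δ_oct = -0.8 × 170 = -136 kJ/mol.
Tetrahedral e^4 t2^3 gives -1.2Δₜ = -1.2 × (4/9) × 170 = -91 kJ/mol.
Subtracting, OSPE = -136 − (-91) = -45 kJ/mol.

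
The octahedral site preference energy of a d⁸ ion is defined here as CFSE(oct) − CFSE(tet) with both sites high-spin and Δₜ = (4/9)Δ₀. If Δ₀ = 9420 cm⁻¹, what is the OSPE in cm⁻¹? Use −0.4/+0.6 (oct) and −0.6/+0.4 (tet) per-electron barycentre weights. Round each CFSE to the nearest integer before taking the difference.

-7955

Octahedral (high-spin): t₂g⁶ eg², CFSE = 6(−0.4) + 2(+0.6) = -1.2Δ₀ = -1.2 × 9420 = -11304 cm⁻¹.
In a tetrahedral site the filling is e⁴ t₂⁴: CFSE(tet) = -0.8Δₜ = -0.8 × (4/9)(9420) = -3349 cm⁻¹.
Subtracting, OSPE = -11304 − (-3349) = -7955 cm⁻¹.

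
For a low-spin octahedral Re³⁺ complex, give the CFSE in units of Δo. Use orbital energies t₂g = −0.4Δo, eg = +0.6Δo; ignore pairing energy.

-1.6 Δo

Re sits in group 7; removing 3 electrons leaves Re³⁺ with 7 − 3 = 4 d electrons.
Configuration: t₂g⁴ eg⁰.
CFSE = 4(-0.4Δo) + 0(0.6Δo) = -1.6Δo + 0.0Δo = -1.6Δo.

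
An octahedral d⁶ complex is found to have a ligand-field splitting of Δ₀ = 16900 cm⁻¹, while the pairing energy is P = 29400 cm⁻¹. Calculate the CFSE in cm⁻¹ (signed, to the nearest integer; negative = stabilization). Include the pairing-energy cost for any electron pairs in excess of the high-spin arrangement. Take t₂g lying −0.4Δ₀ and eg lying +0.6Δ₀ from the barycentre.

Since Δ₀ = 16900 cm⁻¹ < P = 29400 cm⁻¹, the complex adopts the high-spin configuration.
Filling d⁶ accordingly: t₂g⁴ eg².
Orbital CFSE = -0.4Δ₀ = -0.4 × 16900 = -6760 cm⁻¹.
High-spin has no excess pairs, so no pairing correction applies.

-6760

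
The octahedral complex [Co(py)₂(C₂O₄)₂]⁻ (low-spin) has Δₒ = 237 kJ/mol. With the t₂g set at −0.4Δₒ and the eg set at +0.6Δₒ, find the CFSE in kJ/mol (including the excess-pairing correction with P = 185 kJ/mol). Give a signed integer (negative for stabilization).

Ligand charges: 2×(+0) from py and 2×(-2) from C₂O₄²⁻ sum to -4; with overall charge -1, Co is +3.
Co is in group 9, so Co³⁺ is d⁶ (9 − 3 = 6).
Configuration: t₂g⁶ eg⁰.
Orbital CFSE = 6(-0.4) + 0(0.6) = -2.4Δₒ = -2.4 × 237 = -569 kJ/mol.
Relative to high-spin t₂g⁴ eg² (1 paired), the low-spin configuration has 2 additional pairs, contributing +2 × 185 = +370 kJ/mol.
Combining: -569 + 370 = -199 kJ/mol.

-199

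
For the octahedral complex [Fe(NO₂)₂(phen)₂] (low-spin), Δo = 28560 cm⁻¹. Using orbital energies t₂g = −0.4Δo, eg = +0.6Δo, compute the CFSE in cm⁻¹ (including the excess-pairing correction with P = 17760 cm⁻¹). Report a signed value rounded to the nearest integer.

Ligand charges: 2×(-1) from NO₂⁻ and 2×(+0) from phen sum to -2; with overall charge +0, Fe is +2.
Group 8 minus oxidation state +2 gives a d⁶ configuration for Fe²⁺.
Configuration: t₂g⁶ eg⁰.
The orbital stabilization is -2.4Δo = -2.4 × 28560 = -68544 cm⁻¹.
Pairing penalty: 3 pairs vs 1 in the high-spin reference → 2 extra × P = 35520 cm⁻¹.
Net CFSE = -68544 + 35520 = -33024 cm⁻¹.

-33024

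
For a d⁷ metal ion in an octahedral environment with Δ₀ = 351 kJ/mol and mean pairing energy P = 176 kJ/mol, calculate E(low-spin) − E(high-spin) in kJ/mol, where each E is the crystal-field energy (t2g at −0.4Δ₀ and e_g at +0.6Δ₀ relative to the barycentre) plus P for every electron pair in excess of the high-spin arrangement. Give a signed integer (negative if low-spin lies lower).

In the high-spin limit (t2g^5 e_g^2) the orbital term is -0.8Δ₀ = -281 kJ/mol, with no excess pairing.
Low-spin t2g^6 e_g^1 gives -1.8Δ₀ = -632 kJ/mol, but forming 1 extra pair costs 1P = 176 kJ/mol, so E(LS) = -632 + 176 = -456 kJ/mol.
The difference is -456 − (-281) = -175 kJ/mol, so low-spin lies lower.

-175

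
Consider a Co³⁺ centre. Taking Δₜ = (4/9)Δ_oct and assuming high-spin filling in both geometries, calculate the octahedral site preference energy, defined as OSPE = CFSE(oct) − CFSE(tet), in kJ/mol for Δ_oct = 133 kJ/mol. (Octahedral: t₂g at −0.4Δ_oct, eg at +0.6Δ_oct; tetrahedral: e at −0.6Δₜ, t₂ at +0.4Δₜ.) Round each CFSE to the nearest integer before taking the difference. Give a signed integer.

Co sits in group 9; removing 3 electrons leaves Co³⁺ with 9 − 3 = 6 d electrons.
Octahedral high-spin t₂g⁴ eg²: CFSE = -0.4 × 133 = -53 kJ/mol.
In a tetrahedral site the filling is e³ t₂³: CFSE(tet) = -0.6Δₜ = -0.6 × (4/9)(133) = -35 kJ/mol.
OSPE = -53 − (-35) = -18 kJ/mol.

-18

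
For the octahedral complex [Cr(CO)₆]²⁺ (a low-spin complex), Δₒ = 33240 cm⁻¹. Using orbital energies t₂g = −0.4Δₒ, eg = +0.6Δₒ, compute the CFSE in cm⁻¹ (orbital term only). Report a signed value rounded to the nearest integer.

-53184

CO is neutral, so the +2 overall charge sits on Cr: oxidation state +2.
Cr sits in group 6; removing 2 electrons leaves Cr²⁺ with 6 − 2 = 4 d electrons.
The d⁴ electrons fill as t₂g⁴ eg⁰.
The orbital stabilization is -1.6Δₒ = -1.6 × 33240 = -53184 cm⁻¹.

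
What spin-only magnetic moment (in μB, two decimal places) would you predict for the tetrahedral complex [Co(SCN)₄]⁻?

Each SCN⁻ contributes -1; 4 × (-1) = -4. With overall charge -1, Co is in the +3 oxidation state.
Co³⁺: group 9, so d-count = 9 − 3 = 6.
Tetrahedral splitting is small, so the complex is high-spin.
Configuration: e³ t₂³ → 4 unpaired electrons.
μ(spin-only) = √[4(4+2)] = √24 ≈ 4.90 μB.

4.90 μB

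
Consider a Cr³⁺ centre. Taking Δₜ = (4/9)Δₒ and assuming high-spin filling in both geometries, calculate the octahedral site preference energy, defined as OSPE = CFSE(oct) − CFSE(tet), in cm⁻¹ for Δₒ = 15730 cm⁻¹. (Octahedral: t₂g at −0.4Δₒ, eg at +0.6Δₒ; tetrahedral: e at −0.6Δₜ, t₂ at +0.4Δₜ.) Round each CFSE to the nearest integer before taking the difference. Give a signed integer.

Cr sits in group 6; removing 3 electrons leaves Cr³⁺ with 6 − 3 = 3 d electrons.
In an octahedral site d³ (HS) is t₂g³ eg⁰, giving CFSE(oct) = -1.2Δₒ = -18876 cm⁻¹.
In a tetrahedral site the filling is e² t₂¹: CFSE(tet) = -0.8Δₜ = -0.8 × (4/9)(15730) = -5593 cm⁻¹.
Subtracting, OSPE = -18876 − (-5593) = -13283 cm⁻¹.

-13283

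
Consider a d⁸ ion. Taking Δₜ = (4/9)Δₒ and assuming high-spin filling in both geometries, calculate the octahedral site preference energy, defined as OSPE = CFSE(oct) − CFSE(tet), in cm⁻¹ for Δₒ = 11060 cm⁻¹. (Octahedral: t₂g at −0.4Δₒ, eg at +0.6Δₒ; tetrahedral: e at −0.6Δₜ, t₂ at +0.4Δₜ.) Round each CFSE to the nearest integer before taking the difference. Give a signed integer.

-9340

In an octahedral site d⁸ (HS) is t2g^6 e_g^2, giving CFSE(oct) = -1.2Δₒ = -13272 cm⁻¹.
In a tetrahedral site the filling is e^4 t2^4: CFSE(tet) = -0.8Δₜ = -0.8 × (4/9)(11060) = -3932 cm⁻¹.
OSPE = -13272 − (-3932) = -9340 cm⁻¹.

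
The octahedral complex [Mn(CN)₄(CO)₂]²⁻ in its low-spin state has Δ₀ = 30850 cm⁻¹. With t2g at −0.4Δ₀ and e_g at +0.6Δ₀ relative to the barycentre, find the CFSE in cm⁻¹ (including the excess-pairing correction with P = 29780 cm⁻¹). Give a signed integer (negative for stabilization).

Ligand charges: 4×(-1) from CN⁻ and 2×(+0) from CO sum to -4; with overall charge -2, Mn is +2.
Mn is in group 7, so Mn²⁺ is d⁵ (7 − 2 = 5).
Configuration: t2g^5 e_g^0.
CFSE(orbital) = 5×(-0.4Δ₀) + 0×(0.6Δ₀) = -2.0Δ₀; with Δ₀ = 30850 cm⁻¹ that is -61700 cm⁻¹.
Relative to high-spin t2g^3 e_g^2 (0 paired), the low-spin configuration has 2 additional pairs, contributing +2 × 29780 = +59560 cm⁻¹.
Combining: -61700 + 59560 = -2140 cm⁻¹.

-2140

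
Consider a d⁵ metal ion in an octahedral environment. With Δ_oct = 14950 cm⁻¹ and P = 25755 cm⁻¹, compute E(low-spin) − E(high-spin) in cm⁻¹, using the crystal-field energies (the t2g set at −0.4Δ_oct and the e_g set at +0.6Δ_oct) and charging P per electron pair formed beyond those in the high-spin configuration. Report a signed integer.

21610

In the high-spin limit (t2g^3 e_g^2) the orbital term is 0.0Δ_oct = 0 cm⁻¹, with no excess pairing.
For low-spin the configuration is t2g^5 e_g^0: orbital energy -2.0 × 14950 = -29900 cm⁻¹, and 2 additional pairs relative to high-spin add 51510 cm⁻¹, giving 21610 cm⁻¹.
E(LS) − E(HS) = 21610 − (0) = 21610 cm⁻¹.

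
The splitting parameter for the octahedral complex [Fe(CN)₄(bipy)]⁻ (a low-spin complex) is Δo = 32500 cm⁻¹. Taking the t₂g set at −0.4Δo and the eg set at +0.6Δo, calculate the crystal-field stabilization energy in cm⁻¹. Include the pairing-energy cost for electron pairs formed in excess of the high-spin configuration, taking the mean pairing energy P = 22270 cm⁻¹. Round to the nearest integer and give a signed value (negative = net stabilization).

-20460

Ligand charges: 4×(-1) from CN⁻ and 1×(+0) from bipy sum to -4; with overall charge -1, Fe is +3.
Fe sits in group 8; removing 3 electrons leaves Fe³⁺ with 8 − 3 = 5 d electrons.
Configuration: t₂g⁵ eg⁰.
Orbital CFSE = 5(-0.4) + 0(0.6) = -2.0Δo = -2.0 × 32500 = -65000 cm⁻¹.
High-spin d⁵ would be t₂g³ eg² with 0 pairs; low-spin has 2, so 2 excess pairs cost +2P = +44540 cm⁻¹.
Net CFSE = -65000 + 44540 = -20460 cm⁻¹.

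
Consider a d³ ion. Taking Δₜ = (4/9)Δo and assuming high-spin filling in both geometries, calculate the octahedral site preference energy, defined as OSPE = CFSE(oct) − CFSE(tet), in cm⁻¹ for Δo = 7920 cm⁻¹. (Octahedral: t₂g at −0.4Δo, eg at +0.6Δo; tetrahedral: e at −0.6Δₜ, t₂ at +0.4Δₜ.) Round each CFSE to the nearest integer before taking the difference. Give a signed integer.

In an octahedral site d³ (HS) is t₂g³ eg⁰, giving CFSE(oct) = -1.2Δo = -9504 cm⁻¹.
In a tetrahedral site the filling is e² t₂¹: CFSE(tet) = -0.8Δₜ = -0.8 × (4/9)(7920) = -2816 cm⁻¹.
OSPE = CFSE(oct) − CFSE(tet) = -9504 − (-2816) = -6688 cm⁻¹.

-6688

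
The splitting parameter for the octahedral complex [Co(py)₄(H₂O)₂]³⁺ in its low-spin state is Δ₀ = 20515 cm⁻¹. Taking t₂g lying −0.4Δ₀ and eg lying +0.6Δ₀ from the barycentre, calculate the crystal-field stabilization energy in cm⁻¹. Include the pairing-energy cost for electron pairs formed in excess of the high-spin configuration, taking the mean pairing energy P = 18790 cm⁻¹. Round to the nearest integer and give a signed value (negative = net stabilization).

Ligand charges: 4×(+0) from py and 2×(+0) from H₂O sum to +0; with overall charge +3, Co is +3.
Co is in group 9, so Co³⁺ is d⁶ (9 − 3 = 6).
The d⁶ electrons fill as t₂g⁶ eg⁰.
CFSE(orbital) = 6×(-0.4Δ₀) + 0×(0.6Δ₀) = -2.4Δ₀; with Δ₀ = 20515 cm⁻¹ that is -49236 cm⁻¹.
Pairing penalty: 3 pairs vs 1 in the high-spin reference → 2 extra × P = 37580 cm⁻¹.
Overall CFSE = -49236 + 37580 = -11656 cm⁻¹.

-11656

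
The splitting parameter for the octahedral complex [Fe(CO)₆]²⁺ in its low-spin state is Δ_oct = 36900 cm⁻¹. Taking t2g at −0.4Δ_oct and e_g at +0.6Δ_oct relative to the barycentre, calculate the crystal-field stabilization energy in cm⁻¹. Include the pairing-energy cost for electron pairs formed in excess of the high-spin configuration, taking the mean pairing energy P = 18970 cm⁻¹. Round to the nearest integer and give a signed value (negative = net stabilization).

-50620

CO is neutral, so the +2 overall charge sits on Fe: oxidation state +2.
Fe sits in group 8; removing 2 electrons leaves Fe²⁺ with 8 − 2 = 6 d electrons.
Configuration: t2g^6 e_g^0.
The orbital stabilization is -2.4Δ_oct = -2.4 × 36900 = -88560 cm⁻¹.
High-spin d⁶ would be t2g^4 e_g^2 with 1 pair; low-spin has 3, so 2 excess pairs cost +2P = +37940 cm⁻¹.
Combining: -88560 + 37940 = -50620 cm⁻¹.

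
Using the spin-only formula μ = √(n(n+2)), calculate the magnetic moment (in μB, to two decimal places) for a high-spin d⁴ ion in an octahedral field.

4.90 μB

Configuration: t2g^3 e_g^1 → 4 unpaired electrons.
μ(spin-only) = √[4(4+2)] = √24 ≈ 4.90 μB.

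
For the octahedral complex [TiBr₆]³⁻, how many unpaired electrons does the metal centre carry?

1

Each Br⁻ contributes -1; 6 × (-1) = -6. With overall charge -3, Ti is in the +3 oxidation state.
Ti³⁺: group 4, so d-count = 4 − 3 = 1.
Configuration: t₂g¹ eg⁰, giving 1 unpaired electron.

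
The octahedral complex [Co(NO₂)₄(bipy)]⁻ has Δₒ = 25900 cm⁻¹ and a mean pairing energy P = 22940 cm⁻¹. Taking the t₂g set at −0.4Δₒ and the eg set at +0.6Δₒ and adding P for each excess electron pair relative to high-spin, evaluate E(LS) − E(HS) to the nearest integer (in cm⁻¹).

Ligand charges: 4×(-1) from NO₂⁻ and 1×(+0) from bipy sum to -4; with overall charge -1, Co is +3.
Co³⁺: group 9, so d-count = 9 − 3 = 6.
In the high-spin limit (t₂g⁴ eg²) the orbital term is -0.4Δₒ = -10360 cm⁻¹, with no excess pairing.
Low-spin: t₂g⁶ eg⁰, orbital CFSE = -2.4Δₒ = -62160 cm⁻¹; plus 2 excess pairs × P = +45880 cm⁻¹; total -16280 cm⁻¹.
Thus E(LS) − E(HS) = -5920 cm⁻¹.

-5920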